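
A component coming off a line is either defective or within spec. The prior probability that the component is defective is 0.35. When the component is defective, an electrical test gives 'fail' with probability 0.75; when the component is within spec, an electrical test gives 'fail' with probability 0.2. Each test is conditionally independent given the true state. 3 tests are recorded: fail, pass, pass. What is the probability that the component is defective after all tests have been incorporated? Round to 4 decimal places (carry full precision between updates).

Apply Bayes' rule sequentially, carrying P(defective) forward.
After 'fail': P(defective) = 0.75·0.3500 / (0.75·0.3500 + 0.2·0.6500) ≈ 0.6688
After 'pass': P(defective) = 0.25·0.6688 / (0.25·0.6688 + 0.8·0.3312) ≈ 0.3869
After 'pass': P(defective) = 0.25·0.3869 / (0.25·0.3869 + 0.8·0.6131) ≈ 0.1647

0.1647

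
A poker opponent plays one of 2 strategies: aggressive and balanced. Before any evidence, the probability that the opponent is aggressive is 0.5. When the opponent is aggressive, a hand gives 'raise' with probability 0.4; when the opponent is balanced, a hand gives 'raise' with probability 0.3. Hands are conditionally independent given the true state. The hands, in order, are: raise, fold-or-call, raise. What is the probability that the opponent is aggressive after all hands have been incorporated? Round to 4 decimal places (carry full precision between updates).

After 'raise': P(aggressive) = 0.4·0.5000 / (0.4·0.5000 + 0.3·0.5000) ≈ 0.5714
After 'fold-or-call': P(aggressive) = 0.6·0.5714 / (0.6·0.5714 + 0.7·0.4286) ≈ 0.5333
After 'raise': P(aggressive) = 0.4·0.5333 / (0.4·0.5333 + 0.3·0.4667) ≈ 0.6038

0.6038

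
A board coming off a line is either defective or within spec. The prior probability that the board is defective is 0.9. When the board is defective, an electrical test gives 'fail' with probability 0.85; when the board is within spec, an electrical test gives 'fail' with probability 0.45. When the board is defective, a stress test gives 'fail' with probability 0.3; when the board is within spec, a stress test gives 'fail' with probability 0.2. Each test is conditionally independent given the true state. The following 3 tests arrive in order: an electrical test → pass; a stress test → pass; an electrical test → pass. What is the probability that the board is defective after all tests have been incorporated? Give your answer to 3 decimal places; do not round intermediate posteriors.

After an electrical test='pass': P(defective) = 0.15·0.9000 / (0.15·0.9000 + 0.55·0.1000) ≈ 0.7105
After a stress test='pass': P(defective) = 0.7·0.7105 / (0.7·0.7105 + 0.8·0.2895) ≈ 0.6823
After an electrical test='pass': P(defective) = 0.15·0.6823 / (0.15·0.6823 + 0.55·0.3177) ≈ 0.3694

0.369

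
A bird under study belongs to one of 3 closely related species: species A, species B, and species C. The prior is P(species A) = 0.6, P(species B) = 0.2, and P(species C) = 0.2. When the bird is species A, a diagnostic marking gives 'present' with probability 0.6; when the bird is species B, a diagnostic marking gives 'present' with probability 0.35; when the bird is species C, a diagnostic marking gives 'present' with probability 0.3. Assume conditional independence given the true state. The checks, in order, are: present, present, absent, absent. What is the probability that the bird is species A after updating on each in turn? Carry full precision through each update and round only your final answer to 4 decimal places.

0.6432

After 'present': normaliser = 0.6·0.6000 + 0.35·0.2000 + 0.3·0.2000; P(species A) ≈ 0.7347, P(species B) ≈ 0.1429, P(species C) ≈ 0.1224
After 'present': normaliser = 0.6·0.7347 + 0.35·0.1429 + 0.3·0.1224; P(species A) ≈ 0.8356, P(species B) ≈ 0.0948, P(species C) ≈ 0.0696
After 'absent': normaliser = 0.4·0.8356 + 0.65·0.0948 + 0.7·0.0696; P(species A) ≈ 0.7518, P(species B) ≈ 0.1386, P(species C) ≈ 0.1096
After 'absent': normaliser = 0.4·0.7518 + 0.65·0.1386 + 0.7·0.1096; P(species A) ≈ 0.6432, P(species B) ≈ 0.1926, P(species C) ≈ 0.1642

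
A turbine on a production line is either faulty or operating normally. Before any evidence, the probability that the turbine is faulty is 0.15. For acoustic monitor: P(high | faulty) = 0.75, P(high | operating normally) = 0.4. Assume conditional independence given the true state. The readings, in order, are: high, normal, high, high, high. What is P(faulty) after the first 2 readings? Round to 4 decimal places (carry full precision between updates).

0.1212

After 'high': P(faulty) = 0.75·0.1500 / (0.75·0.1500 + 0.4·0.8500) ≈ 0.2486
After 'normal': P(faulty) = 0.25·0.2486 / (0.25·0.2486 + 0.6·0.7514) ≈ 0.1212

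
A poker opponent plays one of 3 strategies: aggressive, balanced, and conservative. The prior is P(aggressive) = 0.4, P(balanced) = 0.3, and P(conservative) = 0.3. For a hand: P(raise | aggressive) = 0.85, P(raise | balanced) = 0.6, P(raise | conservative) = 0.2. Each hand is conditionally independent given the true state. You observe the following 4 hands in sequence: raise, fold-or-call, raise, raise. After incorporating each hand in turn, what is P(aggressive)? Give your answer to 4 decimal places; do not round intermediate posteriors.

After 'raise': normaliser = 0.85·0.4000 + 0.6·0.3000 + 0.2·0.3000; P(aggressive) ≈ 0.5862, P(balanced) ≈ 0.3103, P(conservative) ≈ 0.1034
After 'fold-or-call': normaliser = 0.15·0.5862 + 0.4·0.3103 + 0.8·0.1034; P(aggressive) ≈ 0.2982, P(balanced) ≈ 0.4211, P(conservative) ≈ 0.2807
After 'raise': normaliser = 0.85·0.2982 + 0.6·0.4211 + 0.2·0.2807; P(aggressive) ≈ 0.4509, P(balanced) ≈ 0.4493, P(conservative) ≈ 0.0998
After 'raise': normaliser = 0.85·0.4509 + 0.6·0.4493 + 0.2·0.0998; P(aggressive) ≈ 0.5696, P(balanced) ≈ 0.4007, P(conservative) ≈ 0.0297

0.5696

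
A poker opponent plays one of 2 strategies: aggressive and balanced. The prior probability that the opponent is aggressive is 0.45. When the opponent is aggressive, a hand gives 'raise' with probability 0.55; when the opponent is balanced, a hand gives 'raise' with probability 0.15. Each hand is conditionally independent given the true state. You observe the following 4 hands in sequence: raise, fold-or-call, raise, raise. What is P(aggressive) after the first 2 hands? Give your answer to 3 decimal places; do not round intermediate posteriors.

After 'raise': P(aggressive) = 0.55·0.4500 / (0.55·0.4500 + 0.15·0.5500) ≈ 0.7500
After 'fold-or-call': P(aggressive) = 0.45·0.7500 / (0.45·0.7500 + 0.85·0.2500) ≈ 0.6136

0.614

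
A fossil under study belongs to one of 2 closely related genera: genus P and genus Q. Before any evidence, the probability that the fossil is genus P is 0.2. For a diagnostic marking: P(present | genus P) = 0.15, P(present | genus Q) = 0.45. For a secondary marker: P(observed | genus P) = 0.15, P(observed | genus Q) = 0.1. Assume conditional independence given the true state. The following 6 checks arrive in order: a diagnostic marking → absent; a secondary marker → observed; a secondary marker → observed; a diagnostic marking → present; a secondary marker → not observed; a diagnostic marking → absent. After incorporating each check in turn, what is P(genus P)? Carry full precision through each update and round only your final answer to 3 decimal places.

0.297

After a diagnostic marking='absent': P(genus P) = 0.85·0.2000 / (0.85·0.2000 + 0.55·0.8000) ≈ 0.2787
After a secondary marker='observed': P(genus P) = 0.15·0.2787 / (0.15·0.2787 + 0.1·0.7213) ≈ 0.3669
After a secondary marker='observed': P(genus P) = 0.15·0.3669 / (0.15·0.3669 + 0.1·0.6331) ≈ 0.4650
After a diagnostic marking='present': P(genus P) = 0.15·0.4650 / (0.15·0.4650 + 0.45·0.5350) ≈ 0.2247
After a secondary marker='not observed': P(genus P) = 0.85·0.2247 / (0.85·0.2247 + 0.9·0.7753) ≈ 0.2149
After a diagnostic marking='absent': P(genus P) = 0.85·0.2149 / (0.85·0.2149 + 0.55·0.7851) ≈ 0.2972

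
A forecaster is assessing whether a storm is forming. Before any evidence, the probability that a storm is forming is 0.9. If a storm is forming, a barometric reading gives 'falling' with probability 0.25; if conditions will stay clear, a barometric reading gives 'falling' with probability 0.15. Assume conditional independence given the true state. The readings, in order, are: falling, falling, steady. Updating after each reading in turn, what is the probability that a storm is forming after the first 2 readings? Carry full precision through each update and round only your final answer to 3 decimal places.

0.962

After 'falling': P(storm) = 0.25·0.9000 / (0.25·0.9000 + 0.15·0.1000) ≈ 0.9375
After 'falling': P(storm) = 0.25·0.9375 / (0.25·0.9375 + 0.15·0.0625) ≈ 0.9615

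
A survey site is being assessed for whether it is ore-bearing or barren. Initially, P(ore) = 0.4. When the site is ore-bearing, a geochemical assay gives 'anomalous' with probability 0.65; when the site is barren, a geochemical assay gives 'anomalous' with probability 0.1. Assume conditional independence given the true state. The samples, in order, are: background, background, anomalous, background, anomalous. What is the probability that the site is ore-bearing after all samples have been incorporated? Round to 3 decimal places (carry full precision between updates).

0.624

After 'background': P(ore) = 0.35·0.4000 / (0.35·0.4000 + 0.9·0.6000) ≈ 0.2059
After 'background': P(ore) = 0.35·0.2059 / (0.35·0.2059 + 0.9·0.7941) ≈ 0.0916
After 'anomalous': P(ore) = 0.65·0.0916 / (0.65·0.0916 + 0.1·0.9084) ≈ 0.3959
After 'background': P(ore) = 0.35·0.3959 / (0.35·0.3959 + 0.9·0.6041) ≈ 0.2031
After 'anomalous': P(ore) = 0.65·0.2031 / (0.65·0.2031 + 0.1·0.7969) ≈ 0.6236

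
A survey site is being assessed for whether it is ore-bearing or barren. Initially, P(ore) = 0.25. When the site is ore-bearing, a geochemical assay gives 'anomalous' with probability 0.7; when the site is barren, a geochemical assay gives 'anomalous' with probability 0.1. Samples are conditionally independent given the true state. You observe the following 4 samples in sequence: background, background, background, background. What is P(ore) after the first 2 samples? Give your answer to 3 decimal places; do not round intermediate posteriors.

0.036

After 'background': P(ore) = 0.3·0.2500 / (0.3·0.2500 + 0.9·0.7500) ≈ 0.1000
After 'background': P(ore) = 0.3·0.1000 / (0.3·0.1000 + 0.9·0.9000) ≈ 0.0357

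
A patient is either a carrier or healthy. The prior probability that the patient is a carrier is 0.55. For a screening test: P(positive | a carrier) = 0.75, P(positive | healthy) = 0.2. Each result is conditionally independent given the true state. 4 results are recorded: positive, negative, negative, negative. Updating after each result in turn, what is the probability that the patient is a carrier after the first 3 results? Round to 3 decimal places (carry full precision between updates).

After 'positive': P(carrier) = 0.75·0.5500 / (0.75·0.5500 + 0.2·0.4500) ≈ 0.8209
After 'negative': P(carrier) = 0.25·0.8209 / (0.25·0.8209 + 0.8·0.1791) ≈ 0.5889
After 'negative': P(carrier) = 0.25·0.5889 / (0.25·0.5889 + 0.8·0.4111) ≈ 0.3092

0.309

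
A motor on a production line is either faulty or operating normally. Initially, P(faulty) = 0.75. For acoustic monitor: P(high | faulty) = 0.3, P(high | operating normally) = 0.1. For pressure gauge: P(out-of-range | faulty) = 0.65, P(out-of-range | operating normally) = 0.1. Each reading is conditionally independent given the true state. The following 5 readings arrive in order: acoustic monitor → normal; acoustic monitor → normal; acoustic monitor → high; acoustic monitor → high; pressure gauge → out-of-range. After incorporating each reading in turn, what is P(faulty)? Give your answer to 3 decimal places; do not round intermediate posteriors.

0.991

After acoustic monitor='normal': P(faulty) = 0.7·0.7500 / (0.7·0.7500 + 0.9·0.2500) ≈ 0.7000
After acoustic monitor='normal': P(faulty) = 0.7·0.7000 / (0.7·0.7000 + 0.9·0.3000) ≈ 0.6447
After acoustic monitor='high': P(faulty) = 0.3·0.6447 / (0.3·0.6447 + 0.1·0.3553) ≈ 0.8448
After acoustic monitor='high': P(faulty) = 0.3·0.8448 / (0.3·0.8448 + 0.1·0.1552) ≈ 0.9423
After pressure gauge='out-of-range': P(faulty) = 0.65·0.9423 / (0.65·0.9423 + 0.1·0.0577) ≈ 0.9907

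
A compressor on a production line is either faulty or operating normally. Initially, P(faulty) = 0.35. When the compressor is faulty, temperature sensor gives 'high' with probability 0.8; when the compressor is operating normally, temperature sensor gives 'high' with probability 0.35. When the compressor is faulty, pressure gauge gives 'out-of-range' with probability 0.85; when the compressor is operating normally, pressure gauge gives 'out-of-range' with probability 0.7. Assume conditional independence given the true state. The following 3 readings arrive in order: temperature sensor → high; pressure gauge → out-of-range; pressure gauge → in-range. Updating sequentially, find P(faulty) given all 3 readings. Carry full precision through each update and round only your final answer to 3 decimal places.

After temperature sensor='high': P(faulty) = 0.8·0.3500 / (0.8·0.3500 + 0.35·0.6500) ≈ 0.5517
After pressure gauge='out-of-range': P(faulty) = 0.85·0.5517 / (0.85·0.5517 + 0.7·0.4483) ≈ 0.5991
After pressure gauge='in-range': P(faulty) = 0.15·0.5991 / (0.15·0.5991 + 0.3·0.4009) ≈ 0.4277

0.428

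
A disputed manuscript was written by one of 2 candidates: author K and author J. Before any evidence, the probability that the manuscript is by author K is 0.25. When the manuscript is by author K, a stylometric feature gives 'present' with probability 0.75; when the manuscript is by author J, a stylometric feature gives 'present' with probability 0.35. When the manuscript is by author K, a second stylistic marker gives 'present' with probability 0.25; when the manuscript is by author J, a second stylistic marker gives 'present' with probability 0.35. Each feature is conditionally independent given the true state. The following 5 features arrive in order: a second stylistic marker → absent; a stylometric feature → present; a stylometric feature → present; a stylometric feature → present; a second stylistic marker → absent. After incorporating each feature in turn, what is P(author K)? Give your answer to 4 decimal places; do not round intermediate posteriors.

After a second stylistic marker='absent': P(author K) = 0.75·0.2500 / (0.75·0.2500 + 0.65·0.7500) ≈ 0.2778
After a stylometric feature='present': P(author K) = 0.75·0.2778 / (0.75·0.2778 + 0.35·0.7222) ≈ 0.4518
After a stylometric feature='present': P(author K) = 0.75·0.4518 / (0.75·0.4518 + 0.35·0.5482) ≈ 0.6385
After a stylometric feature='present': P(author K) = 0.75·0.6385 / (0.75·0.6385 + 0.35·0.3615) ≈ 0.7910
After a second stylistic marker='absent': P(author K) = 0.75·0.7910 / (0.75·0.7910 + 0.65·0.2090) ≈ 0.8137

0.8137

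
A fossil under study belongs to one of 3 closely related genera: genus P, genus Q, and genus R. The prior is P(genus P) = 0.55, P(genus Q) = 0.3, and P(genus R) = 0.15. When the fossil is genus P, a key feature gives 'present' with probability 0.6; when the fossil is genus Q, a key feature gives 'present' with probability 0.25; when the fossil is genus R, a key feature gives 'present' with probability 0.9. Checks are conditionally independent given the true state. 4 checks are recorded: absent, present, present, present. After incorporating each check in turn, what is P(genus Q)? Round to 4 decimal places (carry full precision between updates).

After 'absent': normaliser = 0.4·0.5500 + 0.75·0.3000 + 0.1·0.1500; P(genus P) ≈ 0.4783, P(genus Q) ≈ 0.4891, P(genus R) ≈ 0.0326
After 'present': normaliser = 0.6·0.4783 + 0.25·0.4891 + 0.9·0.0326; P(genus P) ≈ 0.6543, P(genus Q) ≈ 0.2788, P(genus R) ≈ 0.0669
After 'present': normaliser = 0.6·0.6543 + 0.25·0.2788 + 0.9·0.0669; P(genus P) ≈ 0.7513, P(genus Q) ≈ 0.1334, P(genus R) ≈ 0.1153
After 'present': normaliser = 0.6·0.7513 + 0.25·0.1334 + 0.9·0.1153; P(genus P) ≈ 0.7668, P(genus Q) ≈ 0.0567, P(genus R) ≈ 0.1765

0.0567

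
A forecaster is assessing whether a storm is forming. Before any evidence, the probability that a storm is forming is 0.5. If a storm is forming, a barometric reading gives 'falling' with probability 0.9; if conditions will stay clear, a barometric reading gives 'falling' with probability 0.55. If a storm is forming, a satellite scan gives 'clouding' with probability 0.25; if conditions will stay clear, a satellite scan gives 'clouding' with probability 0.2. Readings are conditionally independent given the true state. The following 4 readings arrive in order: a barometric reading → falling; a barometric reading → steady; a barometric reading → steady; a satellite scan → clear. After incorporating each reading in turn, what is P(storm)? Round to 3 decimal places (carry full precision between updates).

0.070

After a barometric reading='falling': P(storm) = 0.9·0.5000 / (0.9·0.5000 + 0.55·0.5000) ≈ 0.6207
After a barometric reading='steady': P(storm) = 0.1·0.6207 / (0.1·0.6207 + 0.45·0.3793) ≈ 0.2667
After a barometric reading='steady': P(storm) = 0.1·0.2667 / (0.1·0.2667 + 0.45·0.7333) ≈ 0.0748
After a satellite scan='clear': P(storm) = 0.75·0.0748 / (0.75·0.0748 + 0.8·0.9252) ≈ 0.0704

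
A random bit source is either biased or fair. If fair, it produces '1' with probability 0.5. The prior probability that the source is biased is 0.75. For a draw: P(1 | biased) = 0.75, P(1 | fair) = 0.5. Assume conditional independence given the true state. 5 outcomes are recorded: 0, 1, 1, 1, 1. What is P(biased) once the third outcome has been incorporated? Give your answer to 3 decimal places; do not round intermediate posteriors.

0.771

After '0': P(biased) = 0.25·0.7500 / (0.25·0.7500 + 0.5·0.2500) ≈ 0.6000
After '1': P(biased) = 0.75·0.6000 / (0.75·0.6000 + 0.5·0.4000) ≈ 0.6923
After '1': P(biased) = 0.75·0.6923 / (0.75·0.6923 + 0.5·0.3077) ≈ 0.7714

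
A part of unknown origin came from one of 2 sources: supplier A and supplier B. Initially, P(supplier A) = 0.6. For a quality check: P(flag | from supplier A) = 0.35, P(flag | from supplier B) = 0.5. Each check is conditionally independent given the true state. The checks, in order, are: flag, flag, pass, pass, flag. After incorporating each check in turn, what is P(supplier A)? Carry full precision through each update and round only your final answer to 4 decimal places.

Each posterior becomes the prior for the next update.
After 'flag': P(supplier A) = 0.35·0.6000 / (0.35·0.6000 + 0.5·0.4000) ≈ 0.5122
After 'flag': P(supplier A) = 0.35·0.5122 / (0.35·0.5122 + 0.5·0.4878) ≈ 0.4236
After 'pass': P(supplier A) = 0.65·0.4236 / (0.65·0.4236 + 0.5·0.5764) ≈ 0.4886
After 'pass': P(supplier A) = 0.65·0.4886 / (0.65·0.4886 + 0.5·0.5114) ≈ 0.5540
After 'flag': P(supplier A) = 0.35·0.5540 / (0.35·0.5540 + 0.5·0.4460) ≈ 0.4651

0.4651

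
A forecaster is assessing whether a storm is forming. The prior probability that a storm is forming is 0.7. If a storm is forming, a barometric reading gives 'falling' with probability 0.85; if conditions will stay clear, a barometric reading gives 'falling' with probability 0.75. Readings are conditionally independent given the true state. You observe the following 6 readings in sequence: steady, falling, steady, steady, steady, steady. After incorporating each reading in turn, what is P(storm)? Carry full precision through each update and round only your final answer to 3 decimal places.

After 'steady': P(storm) = 0.15·0.7000 / (0.15·0.7000 + 0.25·0.3000) ≈ 0.5833
After 'falling': P(storm) = 0.85·0.5833 / (0.85·0.5833 + 0.75·0.4167) ≈ 0.6134
After 'steady': P(storm) = 0.15·0.6134 / (0.15·0.6134 + 0.25·0.3866) ≈ 0.4877
After 'steady': P(storm) = 0.15·0.4877 / (0.15·0.4877 + 0.25·0.5123) ≈ 0.3635
After 'steady': P(storm) = 0.15·0.3635 / (0.15·0.3635 + 0.25·0.6365) ≈ 0.2552
After 'steady': P(storm) = 0.15·0.2552 / (0.15·0.2552 + 0.25·0.7448) ≈ 0.1706

0.171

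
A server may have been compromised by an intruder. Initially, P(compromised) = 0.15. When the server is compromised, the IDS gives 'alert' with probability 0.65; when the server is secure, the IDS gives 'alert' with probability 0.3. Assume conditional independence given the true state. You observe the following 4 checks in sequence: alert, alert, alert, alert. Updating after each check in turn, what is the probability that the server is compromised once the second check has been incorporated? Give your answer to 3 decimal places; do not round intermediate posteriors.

0.453

After 'alert': P(compromised) = 0.65·0.1500 / (0.65·0.1500 + 0.3·0.8500) ≈ 0.2766
After 'alert': P(compromised) = 0.65·0.2766 / (0.65·0.2766 + 0.3·0.7234) ≈ 0.4531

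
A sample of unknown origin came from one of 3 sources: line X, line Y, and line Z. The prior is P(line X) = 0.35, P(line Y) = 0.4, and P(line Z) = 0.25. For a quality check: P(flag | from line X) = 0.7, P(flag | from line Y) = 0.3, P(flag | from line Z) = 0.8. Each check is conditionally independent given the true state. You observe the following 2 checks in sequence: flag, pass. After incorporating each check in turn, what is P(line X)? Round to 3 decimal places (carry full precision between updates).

Each posterior becomes the prior for the next update.
After 'flag': normaliser = 0.7·0.3500 + 0.3·0.4000 + 0.8·0.2500; P(line X) ≈ 0.4336, P(line Y) ≈ 0.2124, P(line Z) ≈ 0.3540
After 'pass': normaliser = 0.3·0.4336 + 0.7·0.2124 + 0.2·0.3540; P(line X) ≈ 0.3722, P(line Y) ≈ 0.4253, P(line Z) ≈ 0.2025

0.372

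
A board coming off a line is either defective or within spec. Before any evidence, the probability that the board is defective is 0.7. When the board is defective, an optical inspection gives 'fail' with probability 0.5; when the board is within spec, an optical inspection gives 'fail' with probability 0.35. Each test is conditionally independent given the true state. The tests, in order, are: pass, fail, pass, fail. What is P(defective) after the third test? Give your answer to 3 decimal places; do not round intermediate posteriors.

0.664

After 'pass': P(defective) = 0.5·0.7000 / (0.5·0.7000 + 0.65·0.3000) ≈ 0.6422
After 'fail': P(defective) = 0.5·0.6422 / (0.5·0.6422 + 0.35·0.3578) ≈ 0.7194
After 'pass': P(defective) = 0.5·0.7194 / (0.5·0.7194 + 0.65·0.2806) ≈ 0.6636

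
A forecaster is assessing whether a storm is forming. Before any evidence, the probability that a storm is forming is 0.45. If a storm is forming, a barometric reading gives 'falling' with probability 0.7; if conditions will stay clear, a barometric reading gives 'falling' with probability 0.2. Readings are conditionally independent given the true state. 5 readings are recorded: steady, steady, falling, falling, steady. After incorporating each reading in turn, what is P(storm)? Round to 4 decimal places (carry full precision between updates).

0.3458

After 'steady': P(storm) = 0.3·0.4500 / (0.3·0.4500 + 0.8·0.5500) ≈ 0.2348
After 'steady': P(storm) = 0.3·0.2348 / (0.3·0.2348 + 0.8·0.7652) ≈ 0.1032
After 'falling': P(storm) = 0.7·0.1032 / (0.7·0.1032 + 0.2·0.8968) ≈ 0.2871
After 'falling': P(storm) = 0.7·0.2871 / (0.7·0.2871 + 0.2·0.7129) ≈ 0.5850
After 'steady': P(storm) = 0.3·0.5850 / (0.3·0.5850 + 0.8·0.4150) ≈ 0.3458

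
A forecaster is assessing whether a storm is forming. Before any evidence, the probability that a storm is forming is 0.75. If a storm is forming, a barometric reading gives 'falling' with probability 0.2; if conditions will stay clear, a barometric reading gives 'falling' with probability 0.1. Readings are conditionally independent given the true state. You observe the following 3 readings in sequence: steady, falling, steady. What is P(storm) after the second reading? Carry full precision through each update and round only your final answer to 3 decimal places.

Each posterior becomes the prior for the next update.
After 'steady': P(storm) = 0.8·0.7500 / (0.8·0.7500 + 0.9·0.2500) ≈ 0.7273
After 'falling': P(storm) = 0.2·0.7273 / (0.2·0.7273 + 0.1·0.2727) ≈ 0.8421

0.842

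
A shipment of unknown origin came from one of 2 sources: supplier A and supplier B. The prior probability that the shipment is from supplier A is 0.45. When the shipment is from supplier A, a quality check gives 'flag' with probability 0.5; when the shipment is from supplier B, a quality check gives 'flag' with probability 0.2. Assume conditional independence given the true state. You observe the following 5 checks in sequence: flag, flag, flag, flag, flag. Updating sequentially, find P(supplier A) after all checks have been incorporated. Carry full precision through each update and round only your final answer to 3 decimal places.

0.988

After 'flag': P(supplier A) = 0.5·0.4500 / (0.5·0.4500 + 0.2·0.5500) ≈ 0.6716
After 'flag': P(supplier A) = 0.5·0.6716 / (0.5·0.6716 + 0.2·0.3284) ≈ 0.8364
After 'flag': P(supplier A) = 0.5·0.8364 / (0.5·0.8364 + 0.2·0.1636) ≈ 0.9275
After 'flag': P(supplier A) = 0.5·0.9275 / (0.5·0.9275 + 0.2·0.0725) ≈ 0.9697
After 'flag': P(supplier A) = 0.5·0.9697 / (0.5·0.9697 + 0.2·0.0303) ≈ 0.9876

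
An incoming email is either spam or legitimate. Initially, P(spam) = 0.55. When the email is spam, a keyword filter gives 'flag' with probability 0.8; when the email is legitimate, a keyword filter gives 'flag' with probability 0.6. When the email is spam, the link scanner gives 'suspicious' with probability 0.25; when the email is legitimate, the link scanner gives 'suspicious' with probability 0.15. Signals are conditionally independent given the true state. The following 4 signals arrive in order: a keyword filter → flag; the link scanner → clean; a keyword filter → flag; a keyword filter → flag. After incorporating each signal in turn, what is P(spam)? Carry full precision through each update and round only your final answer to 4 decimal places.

After a keyword filter='flag': P(spam) = 0.8·0.5500 / (0.8·0.5500 + 0.6·0.4500) ≈ 0.6197
After the link scanner='clean': P(spam) = 0.75·0.6197 / (0.75·0.6197 + 0.85·0.3803) ≈ 0.5898
After a keyword filter='flag': P(spam) = 0.8·0.5898 / (0.8·0.5898 + 0.6·0.4102) ≈ 0.6572
After a keyword filter='flag': P(spam) = 0.8·0.6572 / (0.8·0.6572 + 0.6·0.3428) ≈ 0.7188

0.7188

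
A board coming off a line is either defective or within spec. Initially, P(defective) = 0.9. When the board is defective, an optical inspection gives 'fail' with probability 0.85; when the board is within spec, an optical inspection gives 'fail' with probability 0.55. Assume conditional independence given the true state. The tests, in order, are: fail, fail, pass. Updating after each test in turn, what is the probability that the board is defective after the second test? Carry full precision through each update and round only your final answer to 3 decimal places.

Apply Bayes' rule sequentially, carrying P(defective) forward.
After 'fail': P(defective) = 0.85·0.9000 / (0.85·0.9000 + 0.55·0.1000) ≈ 0.9329
After 'fail': P(defective) = 0.85·0.9329 / (0.85·0.9329 + 0.55·0.0671) ≈ 0.9555

0.956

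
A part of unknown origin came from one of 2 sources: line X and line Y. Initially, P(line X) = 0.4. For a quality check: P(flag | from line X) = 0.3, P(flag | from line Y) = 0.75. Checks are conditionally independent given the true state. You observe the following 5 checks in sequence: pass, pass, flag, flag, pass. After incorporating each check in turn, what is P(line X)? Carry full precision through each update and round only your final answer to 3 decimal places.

0.701

Apply Bayes' rule sequentially, carrying P(line X) forward.
After 'pass': P(line X) = 0.7·0.4000 / (0.7·0.4000 + 0.25·0.6000) ≈ 0.6512
After 'pass': P(line X) = 0.7·0.6512 / (0.7·0.6512 + 0.25·0.3488) ≈ 0.8394
After 'flag': P(line X) = 0.3·0.8394 / (0.3·0.8394 + 0.75·0.1606) ≈ 0.6764
After 'flag': P(line X) = 0.3·0.6764 / (0.3·0.6764 + 0.75·0.3236) ≈ 0.4554
After 'pass': P(line X) = 0.7·0.4554 / (0.7·0.4554 + 0.25·0.5446) ≈ 0.7007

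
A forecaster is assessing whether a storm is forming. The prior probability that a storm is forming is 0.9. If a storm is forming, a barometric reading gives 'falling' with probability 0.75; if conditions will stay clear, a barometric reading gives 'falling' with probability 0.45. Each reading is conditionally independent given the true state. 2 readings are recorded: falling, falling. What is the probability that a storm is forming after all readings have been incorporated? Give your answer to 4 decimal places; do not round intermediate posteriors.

After 'falling': P(storm) = 0.75·0.9000 / (0.75·0.9000 + 0.45·0.1000) ≈ 0.9375
After 'falling': P(storm) = 0.75·0.9375 / (0.75·0.9375 + 0.45·0.0625) ≈ 0.9615

0.9615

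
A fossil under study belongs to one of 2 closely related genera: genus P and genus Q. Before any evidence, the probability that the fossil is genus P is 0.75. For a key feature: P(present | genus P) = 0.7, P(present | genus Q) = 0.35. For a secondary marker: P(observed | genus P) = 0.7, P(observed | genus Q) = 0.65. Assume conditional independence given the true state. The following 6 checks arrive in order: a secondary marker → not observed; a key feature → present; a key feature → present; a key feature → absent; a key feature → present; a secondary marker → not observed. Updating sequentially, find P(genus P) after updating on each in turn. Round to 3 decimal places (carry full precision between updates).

0.891

After a secondary marker='not observed': P(genus P) = 0.3·0.7500 / (0.3·0.7500 + 0.35·0.2500) ≈ 0.7200
After a key feature='present': P(genus P) = 0.7·0.7200 / (0.7·0.7200 + 0.35·0.2800) ≈ 0.8372
After a key feature='present': P(genus P) = 0.7·0.8372 / (0.7·0.8372 + 0.35·0.1628) ≈ 0.9114
After a key feature='absent': P(genus P) = 0.3·0.9114 / (0.3·0.9114 + 0.65·0.0886) ≈ 0.8260
After a key feature='present': P(genus P) = 0.7·0.8260 / (0.7·0.8260 + 0.35·0.1740) ≈ 0.9047
After a secondary marker='not observed': P(genus P) = 0.3·0.9047 / (0.3·0.9047 + 0.35·0.0953) ≈ 0.8906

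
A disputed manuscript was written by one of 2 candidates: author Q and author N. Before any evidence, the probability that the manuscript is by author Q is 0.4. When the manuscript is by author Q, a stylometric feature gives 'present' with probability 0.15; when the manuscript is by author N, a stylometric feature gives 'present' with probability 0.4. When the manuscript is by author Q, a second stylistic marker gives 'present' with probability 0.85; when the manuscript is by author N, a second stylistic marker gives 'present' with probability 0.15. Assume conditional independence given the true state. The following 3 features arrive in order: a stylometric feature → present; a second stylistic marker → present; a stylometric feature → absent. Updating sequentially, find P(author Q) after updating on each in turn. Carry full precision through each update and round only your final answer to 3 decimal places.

Apply Bayes' rule sequentially, carrying P(author Q) forward.
After a stylometric feature='present': P(author Q) = 0.15·0.4000 / (0.15·0.4000 + 0.4·0.6000) ≈ 0.2000
After a second stylistic marker='present': P(author Q) = 0.85·0.2000 / (0.85·0.2000 + 0.15·0.8000) ≈ 0.5862
After a stylometric feature='absent': P(author Q) = 0.85·0.5862 / (0.85·0.5862 + 0.6·0.4138) ≈ 0.6674

0.667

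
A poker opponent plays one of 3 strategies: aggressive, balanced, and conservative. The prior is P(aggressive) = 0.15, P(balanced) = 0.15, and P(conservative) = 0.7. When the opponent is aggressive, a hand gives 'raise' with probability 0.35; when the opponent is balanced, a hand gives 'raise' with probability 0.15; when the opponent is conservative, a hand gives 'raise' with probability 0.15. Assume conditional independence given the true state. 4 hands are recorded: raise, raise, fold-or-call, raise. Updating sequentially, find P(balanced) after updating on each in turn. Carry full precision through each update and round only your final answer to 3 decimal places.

0.065

Each posterior becomes the prior for the next update.
After 'raise': normaliser = 0.35·0.1500 + 0.15·0.1500 + 0.15·0.7000; P(aggressive) ≈ 0.2917, P(balanced) ≈ 0.1250, P(conservative) ≈ 0.5833
After 'raise': normaliser = 0.35·0.2917 + 0.15·0.1250 + 0.15·0.5833; P(aggressive) ≈ 0.4900, P(balanced) ≈ 0.0900, P(conservative) ≈ 0.4200
After 'fold-or-call': normaliser = 0.65·0.4900 + 0.85·0.0900 + 0.85·0.4200; P(aggressive) ≈ 0.4235, P(balanced) ≈ 0.1017, P(conservative) ≈ 0.4747
After 'raise': normaliser = 0.35·0.4235 + 0.15·0.1017 + 0.15·0.4747; P(aggressive) ≈ 0.6316, P(balanced) ≈ 0.0650, P(conservative) ≈ 0.3034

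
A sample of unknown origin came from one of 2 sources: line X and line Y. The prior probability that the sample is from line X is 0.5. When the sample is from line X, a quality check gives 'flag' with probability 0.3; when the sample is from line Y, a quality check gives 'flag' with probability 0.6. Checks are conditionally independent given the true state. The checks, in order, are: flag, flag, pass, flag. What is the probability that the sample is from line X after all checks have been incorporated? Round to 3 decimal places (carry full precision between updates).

After 'flag': P(line X) = 0.3·0.5000 / (0.3·0.5000 + 0.6·0.5000) ≈ 0.3333
After 'flag': P(line X) = 0.3·0.3333 / (0.3·0.3333 + 0.6·0.6667) ≈ 0.2000
After 'pass': P(line X) = 0.7·0.2000 / (0.7·0.2000 + 0.4·0.8000) ≈ 0.3043
After 'flag': P(line X) = 0.3·0.3043 / (0.3·0.3043 + 0.6·0.6957) ≈ 0.1795

0.179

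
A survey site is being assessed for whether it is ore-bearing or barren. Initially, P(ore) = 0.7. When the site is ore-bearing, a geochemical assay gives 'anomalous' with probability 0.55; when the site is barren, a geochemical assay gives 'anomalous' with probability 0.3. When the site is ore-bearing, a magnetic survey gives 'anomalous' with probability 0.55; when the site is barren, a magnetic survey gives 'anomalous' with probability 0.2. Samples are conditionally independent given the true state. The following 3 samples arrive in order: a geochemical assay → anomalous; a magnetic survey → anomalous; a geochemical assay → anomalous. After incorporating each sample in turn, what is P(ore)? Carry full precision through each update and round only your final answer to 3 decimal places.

0.956

After a geochemical assay='anomalous': P(ore) = 0.55·0.7000 / (0.55·0.7000 + 0.3·0.3000) ≈ 0.8105
After a magnetic survey='anomalous': P(ore) = 0.55·0.8105 / (0.55·0.8105 + 0.2·0.1895) ≈ 0.9217
After a geochemical assay='anomalous': P(ore) = 0.55·0.9217 / (0.55·0.9217 + 0.3·0.0783) ≈ 0.9557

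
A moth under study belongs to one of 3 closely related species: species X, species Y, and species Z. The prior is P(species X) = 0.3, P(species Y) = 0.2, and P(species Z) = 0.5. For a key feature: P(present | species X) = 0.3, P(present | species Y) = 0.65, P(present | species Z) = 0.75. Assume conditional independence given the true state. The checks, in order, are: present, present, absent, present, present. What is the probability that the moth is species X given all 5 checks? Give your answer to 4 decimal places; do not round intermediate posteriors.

0.0316

Apply Bayes' rule sequentially, carrying P(species X) forward.
After 'present': normaliser = 0.3·0.3000 + 0.65·0.2000 + 0.75·0.5000; P(species X) ≈ 0.1513, P(species Y) ≈ 0.2185, P(species Z) ≈ 0.6303
After 'present': normaliser = 0.3·0.1513 + 0.65·0.2185 + 0.75·0.6303; P(species X) ≈ 0.0687, P(species Y) ≈ 0.2151, P(species Z) ≈ 0.7161
After 'absent': normaliser = 0.7·0.0687 + 0.35·0.2151 + 0.25·0.7161; P(species X) ≈ 0.1591, P(species Y) ≈ 0.2490, P(species Z) ≈ 0.5919
After 'present': normaliser = 0.3·0.1591 + 0.65·0.2490 + 0.75·0.5919; P(species X) ≈ 0.0730, P(species Y) ≈ 0.2476, P(species Z) ≈ 0.6793
After 'present': normaliser = 0.3·0.0730 + 0.65·0.2476 + 0.75·0.6793; P(species X) ≈ 0.0316, P(species Y) ≈ 0.2325, P(species Z) ≈ 0.7359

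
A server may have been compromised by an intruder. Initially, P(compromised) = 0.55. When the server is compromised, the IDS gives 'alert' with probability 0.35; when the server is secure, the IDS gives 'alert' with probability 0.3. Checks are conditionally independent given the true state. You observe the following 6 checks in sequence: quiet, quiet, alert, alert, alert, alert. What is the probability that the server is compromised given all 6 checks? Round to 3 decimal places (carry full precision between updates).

After 'quiet': P(compromised) = 0.65·0.5500 / (0.65·0.5500 + 0.7·0.4500) ≈ 0.5316
After 'quiet': P(compromised) = 0.65·0.5316 / (0.65·0.5316 + 0.7·0.4684) ≈ 0.5131
After 'alert': P(compromised) = 0.35·0.5131 / (0.35·0.5131 + 0.3·0.4869) ≈ 0.5515
After 'alert': P(compromised) = 0.35·0.5515 / (0.35·0.5515 + 0.3·0.4485) ≈ 0.5892
After 'alert': P(compromised) = 0.35·0.5892 / (0.35·0.5892 + 0.3·0.4108) ≈ 0.6260
After 'alert': P(compromised) = 0.35·0.6260 / (0.35·0.6260 + 0.3·0.3740) ≈ 0.6613

0.661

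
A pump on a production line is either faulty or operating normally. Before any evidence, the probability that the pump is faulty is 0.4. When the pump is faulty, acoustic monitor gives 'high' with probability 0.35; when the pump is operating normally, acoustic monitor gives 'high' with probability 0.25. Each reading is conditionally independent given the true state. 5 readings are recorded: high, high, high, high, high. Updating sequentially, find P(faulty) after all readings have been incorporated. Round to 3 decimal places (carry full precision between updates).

0.782

After 'high': P(faulty) = 0.35·0.4000 / (0.35·0.4000 + 0.25·0.6000) ≈ 0.4828
After 'high': P(faulty) = 0.35·0.4828 / (0.35·0.4828 + 0.25·0.5172) ≈ 0.5665
After 'high': P(faulty) = 0.35·0.5665 / (0.35·0.5665 + 0.25·0.4335) ≈ 0.6466
After 'high': P(faulty) = 0.35·0.6466 / (0.35·0.6466 + 0.25·0.3534) ≈ 0.7192
After 'high': P(faulty) = 0.35·0.7192 / (0.35·0.7192 + 0.25·0.2808) ≈ 0.7819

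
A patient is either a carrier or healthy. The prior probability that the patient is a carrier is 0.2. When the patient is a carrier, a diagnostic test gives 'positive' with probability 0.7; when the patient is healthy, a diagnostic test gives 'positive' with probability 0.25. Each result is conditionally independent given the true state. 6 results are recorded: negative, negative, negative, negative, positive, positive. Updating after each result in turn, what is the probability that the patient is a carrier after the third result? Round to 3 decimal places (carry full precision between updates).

Apply Bayes' rule sequentially, carrying P(carrier) forward.
After 'negative': P(carrier) = 0.3·0.2000 / (0.3·0.2000 + 0.75·0.8000) ≈ 0.0909
After 'negative': P(carrier) = 0.3·0.0909 / (0.3·0.0909 + 0.75·0.9091) ≈ 0.0385
After 'negative': P(carrier) = 0.3·0.0385 / (0.3·0.0385 + 0.75·0.9615) ≈ 0.0157

0.016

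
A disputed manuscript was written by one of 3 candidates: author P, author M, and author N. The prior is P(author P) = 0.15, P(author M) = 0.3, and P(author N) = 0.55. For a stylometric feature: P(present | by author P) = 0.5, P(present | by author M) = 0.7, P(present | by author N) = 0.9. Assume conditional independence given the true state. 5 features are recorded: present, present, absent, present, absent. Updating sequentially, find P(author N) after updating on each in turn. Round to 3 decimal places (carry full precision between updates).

After 'present': normaliser = 0.5·0.1500 + 0.7·0.3000 + 0.9·0.5500; P(author P) ≈ 0.0962, P(author M) ≈ 0.2692, P(author N) ≈ 0.6346
After 'present': normaliser = 0.5·0.0962 + 0.7·0.2692 + 0.9·0.6346; P(author P) ≈ 0.0595, P(author M) ≈ 0.2333, P(author N) ≈ 0.7071
After 'absent': normaliser = 0.5·0.0595 + 0.3·0.2333 + 0.1·0.7071; P(author P) ≈ 0.1746, P(author M) ≈ 0.4106, P(author N) ≈ 0.4148
After 'present': normaliser = 0.5·0.1746 + 0.7·0.4106 + 0.9·0.4148; P(author P) ≈ 0.1167, P(author M) ≈ 0.3842, P(author N) ≈ 0.4991
After 'absent': normaliser = 0.5·0.1167 + 0.3·0.3842 + 0.1·0.4991; P(author P) ≈ 0.2610, P(author M) ≈ 0.5157, P(author N) ≈ 0.2233

0.223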